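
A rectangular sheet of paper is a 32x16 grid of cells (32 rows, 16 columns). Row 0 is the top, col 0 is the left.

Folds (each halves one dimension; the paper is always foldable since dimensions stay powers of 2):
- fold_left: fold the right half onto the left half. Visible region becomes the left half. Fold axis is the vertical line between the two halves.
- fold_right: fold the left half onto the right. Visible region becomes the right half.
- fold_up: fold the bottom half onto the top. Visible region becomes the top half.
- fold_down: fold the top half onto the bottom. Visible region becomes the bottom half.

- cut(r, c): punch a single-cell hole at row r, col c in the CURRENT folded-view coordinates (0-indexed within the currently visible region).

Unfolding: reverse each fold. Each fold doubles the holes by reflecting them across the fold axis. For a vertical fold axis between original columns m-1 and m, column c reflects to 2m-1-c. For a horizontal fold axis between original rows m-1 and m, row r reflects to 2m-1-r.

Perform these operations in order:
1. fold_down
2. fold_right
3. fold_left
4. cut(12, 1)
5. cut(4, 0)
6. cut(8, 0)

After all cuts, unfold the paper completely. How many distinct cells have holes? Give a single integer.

Answer: 24

Derivation:
Op 1 fold_down: fold axis h@16; visible region now rows[16,32) x cols[0,16) = 16x16
Op 2 fold_right: fold axis v@8; visible region now rows[16,32) x cols[8,16) = 16x8
Op 3 fold_left: fold axis v@12; visible region now rows[16,32) x cols[8,12) = 16x4
Op 4 cut(12, 1): punch at orig (28,9); cuts so far [(28, 9)]; region rows[16,32) x cols[8,12) = 16x4
Op 5 cut(4, 0): punch at orig (20,8); cuts so far [(20, 8), (28, 9)]; region rows[16,32) x cols[8,12) = 16x4
Op 6 cut(8, 0): punch at orig (24,8); cuts so far [(20, 8), (24, 8), (28, 9)]; region rows[16,32) x cols[8,12) = 16x4
Unfold 1 (reflect across v@12): 6 holes -> [(20, 8), (20, 15), (24, 8), (24, 15), (28, 9), (28, 14)]
Unfold 2 (reflect across v@8): 12 holes -> [(20, 0), (20, 7), (20, 8), (20, 15), (24, 0), (24, 7), (24, 8), (24, 15), (28, 1), (28, 6), (28, 9), (28, 14)]
Unfold 3 (reflect across h@16): 24 holes -> [(3, 1), (3, 6), (3, 9), (3, 14), (7, 0), (7, 7), (7, 8), (7, 15), (11, 0), (11, 7), (11, 8), (11, 15), (20, 0), (20, 7), (20, 8), (20, 15), (24, 0), (24, 7), (24, 8), (24, 15), (28, 1), (28, 6), (28, 9), (28, 14)]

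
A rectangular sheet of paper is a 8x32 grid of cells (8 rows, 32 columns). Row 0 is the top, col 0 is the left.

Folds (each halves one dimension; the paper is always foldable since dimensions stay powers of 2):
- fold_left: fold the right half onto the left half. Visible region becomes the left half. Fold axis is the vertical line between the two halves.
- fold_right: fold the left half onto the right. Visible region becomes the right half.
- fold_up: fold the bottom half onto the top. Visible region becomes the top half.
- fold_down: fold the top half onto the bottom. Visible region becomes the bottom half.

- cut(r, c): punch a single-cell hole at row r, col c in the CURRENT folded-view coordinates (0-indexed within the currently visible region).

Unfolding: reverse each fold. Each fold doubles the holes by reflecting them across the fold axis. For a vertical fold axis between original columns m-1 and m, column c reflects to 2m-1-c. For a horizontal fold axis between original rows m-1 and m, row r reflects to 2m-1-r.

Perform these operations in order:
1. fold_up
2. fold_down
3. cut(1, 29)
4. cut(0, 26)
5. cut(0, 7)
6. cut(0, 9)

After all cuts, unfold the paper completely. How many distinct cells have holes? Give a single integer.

Op 1 fold_up: fold axis h@4; visible region now rows[0,4) x cols[0,32) = 4x32
Op 2 fold_down: fold axis h@2; visible region now rows[2,4) x cols[0,32) = 2x32
Op 3 cut(1, 29): punch at orig (3,29); cuts so far [(3, 29)]; region rows[2,4) x cols[0,32) = 2x32
Op 4 cut(0, 26): punch at orig (2,26); cuts so far [(2, 26), (3, 29)]; region rows[2,4) x cols[0,32) = 2x32
Op 5 cut(0, 7): punch at orig (2,7); cuts so far [(2, 7), (2, 26), (3, 29)]; region rows[2,4) x cols[0,32) = 2x32
Op 6 cut(0, 9): punch at orig (2,9); cuts so far [(2, 7), (2, 9), (2, 26), (3, 29)]; region rows[2,4) x cols[0,32) = 2x32
Unfold 1 (reflect across h@2): 8 holes -> [(0, 29), (1, 7), (1, 9), (1, 26), (2, 7), (2, 9), (2, 26), (3, 29)]
Unfold 2 (reflect across h@4): 16 holes -> [(0, 29), (1, 7), (1, 9), (1, 26), (2, 7), (2, 9), (2, 26), (3, 29), (4, 29), (5, 7), (5, 9), (5, 26), (6, 7), (6, 9), (6, 26), (7, 29)]

Answer: 16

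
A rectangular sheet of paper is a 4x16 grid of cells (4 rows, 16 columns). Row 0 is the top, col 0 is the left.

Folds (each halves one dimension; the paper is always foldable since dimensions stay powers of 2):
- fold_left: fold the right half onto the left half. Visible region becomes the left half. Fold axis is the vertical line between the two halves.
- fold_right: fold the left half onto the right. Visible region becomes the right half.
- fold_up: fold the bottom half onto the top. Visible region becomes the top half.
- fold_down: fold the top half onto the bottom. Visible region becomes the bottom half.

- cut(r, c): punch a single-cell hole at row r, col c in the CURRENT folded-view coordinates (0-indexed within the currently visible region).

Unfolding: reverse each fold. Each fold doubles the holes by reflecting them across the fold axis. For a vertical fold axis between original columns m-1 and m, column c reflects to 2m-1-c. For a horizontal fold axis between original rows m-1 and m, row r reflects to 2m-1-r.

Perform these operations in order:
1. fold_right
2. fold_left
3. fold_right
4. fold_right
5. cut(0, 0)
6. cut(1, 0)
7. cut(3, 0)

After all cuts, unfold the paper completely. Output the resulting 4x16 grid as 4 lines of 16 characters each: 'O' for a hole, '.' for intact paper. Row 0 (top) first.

Op 1 fold_right: fold axis v@8; visible region now rows[0,4) x cols[8,16) = 4x8
Op 2 fold_left: fold axis v@12; visible region now rows[0,4) x cols[8,12) = 4x4
Op 3 fold_right: fold axis v@10; visible region now rows[0,4) x cols[10,12) = 4x2
Op 4 fold_right: fold axis v@11; visible region now rows[0,4) x cols[11,12) = 4x1
Op 5 cut(0, 0): punch at orig (0,11); cuts so far [(0, 11)]; region rows[0,4) x cols[11,12) = 4x1
Op 6 cut(1, 0): punch at orig (1,11); cuts so far [(0, 11), (1, 11)]; region rows[0,4) x cols[11,12) = 4x1
Op 7 cut(3, 0): punch at orig (3,11); cuts so far [(0, 11), (1, 11), (3, 11)]; region rows[0,4) x cols[11,12) = 4x1
Unfold 1 (reflect across v@11): 6 holes -> [(0, 10), (0, 11), (1, 10), (1, 11), (3, 10), (3, 11)]
Unfold 2 (reflect across v@10): 12 holes -> [(0, 8), (0, 9), (0, 10), (0, 11), (1, 8), (1, 9), (1, 10), (1, 11), (3, 8), (3, 9), (3, 10), (3, 11)]
Unfold 3 (reflect across v@12): 24 holes -> [(0, 8), (0, 9), (0, 10), (0, 11), (0, 12), (0, 13), (0, 14), (0, 15), (1, 8), (1, 9), (1, 10), (1, 11), (1, 12), (1, 13), (1, 14), (1, 15), (3, 8), (3, 9), (3, 10), (3, 11), (3, 12), (3, 13), (3, 14), (3, 15)]
Unfold 4 (reflect across v@8): 48 holes -> [(0, 0), (0, 1), (0, 2), (0, 3), (0, 4), (0, 5), (0, 6), (0, 7), (0, 8), (0, 9), (0, 10), (0, 11), (0, 12), (0, 13), (0, 14), (0, 15), (1, 0), (1, 1), (1, 2), (1, 3), (1, 4), (1, 5), (1, 6), (1, 7), (1, 8), (1, 9), (1, 10), (1, 11), (1, 12), (1, 13), (1, 14), (1, 15), (3, 0), (3, 1), (3, 2), (3, 3), (3, 4), (3, 5), (3, 6), (3, 7), (3, 8), (3, 9), (3, 10), (3, 11), (3, 12), (3, 13), (3, 14), (3, 15)]

Answer: OOOOOOOOOOOOOOOO
OOOOOOOOOOOOOOOO
................
OOOOOOOOOOOOOOOO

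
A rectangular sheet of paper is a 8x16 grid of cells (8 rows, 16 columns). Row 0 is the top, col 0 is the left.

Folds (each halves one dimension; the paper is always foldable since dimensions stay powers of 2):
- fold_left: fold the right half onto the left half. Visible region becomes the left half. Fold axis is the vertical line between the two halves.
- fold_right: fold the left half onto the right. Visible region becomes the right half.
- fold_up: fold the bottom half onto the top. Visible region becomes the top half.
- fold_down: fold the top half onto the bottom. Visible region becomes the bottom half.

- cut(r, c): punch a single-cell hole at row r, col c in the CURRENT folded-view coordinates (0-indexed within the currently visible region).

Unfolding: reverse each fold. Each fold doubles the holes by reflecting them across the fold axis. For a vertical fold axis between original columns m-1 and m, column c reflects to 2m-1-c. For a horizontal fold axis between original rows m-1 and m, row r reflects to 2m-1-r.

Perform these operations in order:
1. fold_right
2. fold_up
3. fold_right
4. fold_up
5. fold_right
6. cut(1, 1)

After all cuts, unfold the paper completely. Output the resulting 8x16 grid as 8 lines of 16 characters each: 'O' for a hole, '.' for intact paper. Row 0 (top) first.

Answer: ................
O..OO..OO..OO..O
O..OO..OO..OO..O
................
................
O..OO..OO..OO..O
O..OO..OO..OO..O
................

Derivation:
Op 1 fold_right: fold axis v@8; visible region now rows[0,8) x cols[8,16) = 8x8
Op 2 fold_up: fold axis h@4; visible region now rows[0,4) x cols[8,16) = 4x8
Op 3 fold_right: fold axis v@12; visible region now rows[0,4) x cols[12,16) = 4x4
Op 4 fold_up: fold axis h@2; visible region now rows[0,2) x cols[12,16) = 2x4
Op 5 fold_right: fold axis v@14; visible region now rows[0,2) x cols[14,16) = 2x2
Op 6 cut(1, 1): punch at orig (1,15); cuts so far [(1, 15)]; region rows[0,2) x cols[14,16) = 2x2
Unfold 1 (reflect across v@14): 2 holes -> [(1, 12), (1, 15)]
Unfold 2 (reflect across h@2): 4 holes -> [(1, 12), (1, 15), (2, 12), (2, 15)]
Unfold 3 (reflect across v@12): 8 holes -> [(1, 8), (1, 11), (1, 12), (1, 15), (2, 8), (2, 11), (2, 12), (2, 15)]
Unfold 4 (reflect across h@4): 16 holes -> [(1, 8), (1, 11), (1, 12), (1, 15), (2, 8), (2, 11), (2, 12), (2, 15), (5, 8), (5, 11), (5, 12), (5, 15), (6, 8), (6, 11), (6, 12), (6, 15)]
Unfold 5 (reflect across v@8): 32 holes -> [(1, 0), (1, 3), (1, 4), (1, 7), (1, 8), (1, 11), (1, 12), (1, 15), (2, 0), (2, 3), (2, 4), (2, 7), (2, 8), (2, 11), (2, 12), (2, 15), (5, 0), (5, 3), (5, 4), (5, 7), (5, 8), (5, 11), (5, 12), (5, 15), (6, 0), (6, 3), (6, 4), (6, 7), (6, 8), (6, 11), (6, 12), (6, 15)]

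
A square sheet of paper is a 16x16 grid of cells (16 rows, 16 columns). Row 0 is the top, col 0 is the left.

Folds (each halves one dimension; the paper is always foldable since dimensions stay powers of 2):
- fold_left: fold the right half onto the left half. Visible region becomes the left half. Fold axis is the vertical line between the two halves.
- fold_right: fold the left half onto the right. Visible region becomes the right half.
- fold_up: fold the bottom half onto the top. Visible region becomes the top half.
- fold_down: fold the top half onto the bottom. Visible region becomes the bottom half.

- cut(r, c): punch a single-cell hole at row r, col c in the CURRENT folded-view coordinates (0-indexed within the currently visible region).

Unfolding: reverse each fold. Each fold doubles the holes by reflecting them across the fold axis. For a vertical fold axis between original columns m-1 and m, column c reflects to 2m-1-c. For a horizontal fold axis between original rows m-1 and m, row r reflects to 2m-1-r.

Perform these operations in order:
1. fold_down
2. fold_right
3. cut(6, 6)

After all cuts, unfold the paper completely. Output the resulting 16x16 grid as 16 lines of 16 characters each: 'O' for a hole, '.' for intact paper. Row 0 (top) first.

Op 1 fold_down: fold axis h@8; visible region now rows[8,16) x cols[0,16) = 8x16
Op 2 fold_right: fold axis v@8; visible region now rows[8,16) x cols[8,16) = 8x8
Op 3 cut(6, 6): punch at orig (14,14); cuts so far [(14, 14)]; region rows[8,16) x cols[8,16) = 8x8
Unfold 1 (reflect across v@8): 2 holes -> [(14, 1), (14, 14)]
Unfold 2 (reflect across h@8): 4 holes -> [(1, 1), (1, 14), (14, 1), (14, 14)]

Answer: ................
.O............O.
................
................
................
................
................
................
................
................
................
................
................
................
.O............O.
................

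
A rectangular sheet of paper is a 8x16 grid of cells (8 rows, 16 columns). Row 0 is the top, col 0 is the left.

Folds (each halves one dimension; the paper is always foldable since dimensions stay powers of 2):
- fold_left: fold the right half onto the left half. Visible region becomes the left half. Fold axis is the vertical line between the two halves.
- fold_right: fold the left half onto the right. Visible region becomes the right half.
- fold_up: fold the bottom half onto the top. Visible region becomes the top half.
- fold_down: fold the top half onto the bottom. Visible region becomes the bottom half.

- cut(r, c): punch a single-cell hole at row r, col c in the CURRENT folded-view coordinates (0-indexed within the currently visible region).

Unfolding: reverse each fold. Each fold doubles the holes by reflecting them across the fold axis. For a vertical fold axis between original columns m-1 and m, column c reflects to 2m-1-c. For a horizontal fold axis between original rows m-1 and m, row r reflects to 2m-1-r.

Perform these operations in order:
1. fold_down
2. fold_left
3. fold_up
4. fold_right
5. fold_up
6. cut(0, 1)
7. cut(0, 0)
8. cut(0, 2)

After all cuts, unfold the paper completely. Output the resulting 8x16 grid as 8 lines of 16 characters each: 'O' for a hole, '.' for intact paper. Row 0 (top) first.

Op 1 fold_down: fold axis h@4; visible region now rows[4,8) x cols[0,16) = 4x16
Op 2 fold_left: fold axis v@8; visible region now rows[4,8) x cols[0,8) = 4x8
Op 3 fold_up: fold axis h@6; visible region now rows[4,6) x cols[0,8) = 2x8
Op 4 fold_right: fold axis v@4; visible region now rows[4,6) x cols[4,8) = 2x4
Op 5 fold_up: fold axis h@5; visible region now rows[4,5) x cols[4,8) = 1x4
Op 6 cut(0, 1): punch at orig (4,5); cuts so far [(4, 5)]; region rows[4,5) x cols[4,8) = 1x4
Op 7 cut(0, 0): punch at orig (4,4); cuts so far [(4, 4), (4, 5)]; region rows[4,5) x cols[4,8) = 1x4
Op 8 cut(0, 2): punch at orig (4,6); cuts so far [(4, 4), (4, 5), (4, 6)]; region rows[4,5) x cols[4,8) = 1x4
Unfold 1 (reflect across h@5): 6 holes -> [(4, 4), (4, 5), (4, 6), (5, 4), (5, 5), (5, 6)]
Unfold 2 (reflect across v@4): 12 holes -> [(4, 1), (4, 2), (4, 3), (4, 4), (4, 5), (4, 6), (5, 1), (5, 2), (5, 3), (5, 4), (5, 5), (5, 6)]
Unfold 3 (reflect across h@6): 24 holes -> [(4, 1), (4, 2), (4, 3), (4, 4), (4, 5), (4, 6), (5, 1), (5, 2), (5, 3), (5, 4), (5, 5), (5, 6), (6, 1), (6, 2), (6, 3), (6, 4), (6, 5), (6, 6), (7, 1), (7, 2), (7, 3), (7, 4), (7, 5), (7, 6)]
Unfold 4 (reflect across v@8): 48 holes -> [(4, 1), (4, 2), (4, 3), (4, 4), (4, 5), (4, 6), (4, 9), (4, 10), (4, 11), (4, 12), (4, 13), (4, 14), (5, 1), (5, 2), (5, 3), (5, 4), (5, 5), (5, 6), (5, 9), (5, 10), (5, 11), (5, 12), (5, 13), (5, 14), (6, 1), (6, 2), (6, 3), (6, 4), (6, 5), (6, 6), (6, 9), (6, 10), (6, 11), (6, 12), (6, 13), (6, 14), (7, 1), (7, 2), (7, 3), (7, 4), (7, 5), (7, 6), (7, 9), (7, 10), (7, 11), (7, 12), (7, 13), (7, 14)]
Unfold 5 (reflect across h@4): 96 holes -> [(0, 1), (0, 2), (0, 3), (0, 4), (0, 5), (0, 6), (0, 9), (0, 10), (0, 11), (0, 12), (0, 13), (0, 14), (1, 1), (1, 2), (1, 3), (1, 4), (1, 5), (1, 6), (1, 9), (1, 10), (1, 11), (1, 12), (1, 13), (1, 14), (2, 1), (2, 2), (2, 3), (2, 4), (2, 5), (2, 6), (2, 9), (2, 10), (2, 11), (2, 12), (2, 13), (2, 14), (3, 1), (3, 2), (3, 3), (3, 4), (3, 5), (3, 6), (3, 9), (3, 10), (3, 11), (3, 12), (3, 13), (3, 14), (4, 1), (4, 2), (4, 3), (4, 4), (4, 5), (4, 6), (4, 9), (4, 10), (4, 11), (4, 12), (4, 13), (4, 14), (5, 1), (5, 2), (5, 3), (5, 4), (5, 5), (5, 6), (5, 9), (5, 10), (5, 11), (5, 12), (5, 13), (5, 14), (6, 1), (6, 2), (6, 3), (6, 4), (6, 5), (6, 6), (6, 9), (6, 10), (6, 11), (6, 12), (6, 13), (6, 14), (7, 1), (7, 2), (7, 3), (7, 4), (7, 5), (7, 6), (7, 9), (7, 10), (7, 11), (7, 12), (7, 13), (7, 14)]

Answer: .OOOOOO..OOOOOO.
.OOOOOO..OOOOOO.
.OOOOOO..OOOOOO.
.OOOOOO..OOOOOO.
.OOOOOO..OOOOOO.
.OOOOOO..OOOOOO.
.OOOOOO..OOOOOO.
.OOOOOO..OOOOOO.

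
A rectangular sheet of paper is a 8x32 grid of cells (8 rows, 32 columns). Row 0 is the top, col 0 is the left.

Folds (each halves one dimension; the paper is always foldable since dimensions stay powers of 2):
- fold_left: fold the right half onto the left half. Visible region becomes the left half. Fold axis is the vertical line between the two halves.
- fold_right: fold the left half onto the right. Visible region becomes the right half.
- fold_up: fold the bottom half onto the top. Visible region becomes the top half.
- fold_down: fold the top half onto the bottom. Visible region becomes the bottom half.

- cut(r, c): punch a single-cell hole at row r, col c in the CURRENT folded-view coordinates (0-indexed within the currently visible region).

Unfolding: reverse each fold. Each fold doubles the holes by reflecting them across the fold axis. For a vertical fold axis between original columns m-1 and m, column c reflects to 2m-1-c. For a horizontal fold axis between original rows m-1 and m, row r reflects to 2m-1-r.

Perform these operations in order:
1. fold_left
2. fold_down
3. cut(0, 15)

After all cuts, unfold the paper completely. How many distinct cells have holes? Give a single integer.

Answer: 4

Derivation:
Op 1 fold_left: fold axis v@16; visible region now rows[0,8) x cols[0,16) = 8x16
Op 2 fold_down: fold axis h@4; visible region now rows[4,8) x cols[0,16) = 4x16
Op 3 cut(0, 15): punch at orig (4,15); cuts so far [(4, 15)]; region rows[4,8) x cols[0,16) = 4x16
Unfold 1 (reflect across h@4): 2 holes -> [(3, 15), (4, 15)]
Unfold 2 (reflect across v@16): 4 holes -> [(3, 15), (3, 16), (4, 15), (4, 16)]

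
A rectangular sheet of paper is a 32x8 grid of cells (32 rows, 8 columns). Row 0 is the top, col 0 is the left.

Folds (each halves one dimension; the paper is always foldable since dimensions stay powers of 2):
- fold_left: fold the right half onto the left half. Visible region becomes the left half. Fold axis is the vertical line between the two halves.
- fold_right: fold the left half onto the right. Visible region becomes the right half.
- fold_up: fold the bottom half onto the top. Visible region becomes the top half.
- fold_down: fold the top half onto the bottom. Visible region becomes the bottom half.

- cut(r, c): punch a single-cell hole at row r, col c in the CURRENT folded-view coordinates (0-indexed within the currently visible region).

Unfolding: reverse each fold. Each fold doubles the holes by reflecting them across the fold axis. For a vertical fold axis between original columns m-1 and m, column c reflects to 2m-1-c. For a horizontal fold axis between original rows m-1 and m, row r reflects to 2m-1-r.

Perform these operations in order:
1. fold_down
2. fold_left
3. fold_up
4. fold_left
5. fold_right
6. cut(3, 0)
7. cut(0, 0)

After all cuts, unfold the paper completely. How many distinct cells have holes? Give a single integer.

Answer: 64

Derivation:
Op 1 fold_down: fold axis h@16; visible region now rows[16,32) x cols[0,8) = 16x8
Op 2 fold_left: fold axis v@4; visible region now rows[16,32) x cols[0,4) = 16x4
Op 3 fold_up: fold axis h@24; visible region now rows[16,24) x cols[0,4) = 8x4
Op 4 fold_left: fold axis v@2; visible region now rows[16,24) x cols[0,2) = 8x2
Op 5 fold_right: fold axis v@1; visible region now rows[16,24) x cols[1,2) = 8x1
Op 6 cut(3, 0): punch at orig (19,1); cuts so far [(19, 1)]; region rows[16,24) x cols[1,2) = 8x1
Op 7 cut(0, 0): punch at orig (16,1); cuts so far [(16, 1), (19, 1)]; region rows[16,24) x cols[1,2) = 8x1
Unfold 1 (reflect across v@1): 4 holes -> [(16, 0), (16, 1), (19, 0), (19, 1)]
Unfold 2 (reflect across v@2): 8 holes -> [(16, 0), (16, 1), (16, 2), (16, 3), (19, 0), (19, 1), (19, 2), (19, 3)]
Unfold 3 (reflect across h@24): 16 holes -> [(16, 0), (16, 1), (16, 2), (16, 3), (19, 0), (19, 1), (19, 2), (19, 3), (28, 0), (28, 1), (28, 2), (28, 3), (31, 0), (31, 1), (31, 2), (31, 3)]
Unfold 4 (reflect across v@4): 32 holes -> [(16, 0), (16, 1), (16, 2), (16, 3), (16, 4), (16, 5), (16, 6), (16, 7), (19, 0), (19, 1), (19, 2), (19, 3), (19, 4), (19, 5), (19, 6), (19, 7), (28, 0), (28, 1), (28, 2), (28, 3), (28, 4), (28, 5), (28, 6), (28, 7), (31, 0), (31, 1), (31, 2), (31, 3), (31, 4), (31, 5), (31, 6), (31, 7)]
Unfold 5 (reflect across h@16): 64 holes -> [(0, 0), (0, 1), (0, 2), (0, 3), (0, 4), (0, 5), (0, 6), (0, 7), (3, 0), (3, 1), (3, 2), (3, 3), (3, 4), (3, 5), (3, 6), (3, 7), (12, 0), (12, 1), (12, 2), (12, 3), (12, 4), (12, 5), (12, 6), (12, 7), (15, 0), (15, 1), (15, 2), (15, 3), (15, 4), (15, 5), (15, 6), (15, 7), (16, 0), (16, 1), (16, 2), (16, 3), (16, 4), (16, 5), (16, 6), (16, 7), (19, 0), (19, 1), (19, 2), (19, 3), (19, 4), (19, 5), (19, 6), (19, 7), (28, 0), (28, 1), (28, 2), (28, 3), (28, 4), (28, 5), (28, 6), (28, 7), (31, 0), (31, 1), (31, 2), (31, 3), (31, 4), (31, 5), (31, 6), (31, 7)]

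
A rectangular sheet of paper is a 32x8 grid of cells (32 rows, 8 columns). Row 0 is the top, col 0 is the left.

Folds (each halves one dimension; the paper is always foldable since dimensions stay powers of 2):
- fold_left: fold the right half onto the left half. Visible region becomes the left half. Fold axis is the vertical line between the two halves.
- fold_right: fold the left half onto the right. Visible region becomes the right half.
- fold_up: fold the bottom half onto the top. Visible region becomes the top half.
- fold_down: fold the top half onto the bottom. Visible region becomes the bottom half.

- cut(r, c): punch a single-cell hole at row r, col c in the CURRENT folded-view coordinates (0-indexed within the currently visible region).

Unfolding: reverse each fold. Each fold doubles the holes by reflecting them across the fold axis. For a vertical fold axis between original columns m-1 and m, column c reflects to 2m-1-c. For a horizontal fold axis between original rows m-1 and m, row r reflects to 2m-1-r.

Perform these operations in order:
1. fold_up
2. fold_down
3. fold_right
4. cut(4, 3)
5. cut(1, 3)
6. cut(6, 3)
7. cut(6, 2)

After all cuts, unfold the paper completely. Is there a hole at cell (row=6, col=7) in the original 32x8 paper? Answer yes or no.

Answer: yes

Derivation:
Op 1 fold_up: fold axis h@16; visible region now rows[0,16) x cols[0,8) = 16x8
Op 2 fold_down: fold axis h@8; visible region now rows[8,16) x cols[0,8) = 8x8
Op 3 fold_right: fold axis v@4; visible region now rows[8,16) x cols[4,8) = 8x4
Op 4 cut(4, 3): punch at orig (12,7); cuts so far [(12, 7)]; region rows[8,16) x cols[4,8) = 8x4
Op 5 cut(1, 3): punch at orig (9,7); cuts so far [(9, 7), (12, 7)]; region rows[8,16) x cols[4,8) = 8x4
Op 6 cut(6, 3): punch at orig (14,7); cuts so far [(9, 7), (12, 7), (14, 7)]; region rows[8,16) x cols[4,8) = 8x4
Op 7 cut(6, 2): punch at orig (14,6); cuts so far [(9, 7), (12, 7), (14, 6), (14, 7)]; region rows[8,16) x cols[4,8) = 8x4
Unfold 1 (reflect across v@4): 8 holes -> [(9, 0), (9, 7), (12, 0), (12, 7), (14, 0), (14, 1), (14, 6), (14, 7)]
Unfold 2 (reflect across h@8): 16 holes -> [(1, 0), (1, 1), (1, 6), (1, 7), (3, 0), (3, 7), (6, 0), (6, 7), (9, 0), (9, 7), (12, 0), (12, 7), (14, 0), (14, 1), (14, 6), (14, 7)]
Unfold 3 (reflect across h@16): 32 holes -> [(1, 0), (1, 1), (1, 6), (1, 7), (3, 0), (3, 7), (6, 0), (6, 7), (9, 0), (9, 7), (12, 0), (12, 7), (14, 0), (14, 1), (14, 6), (14, 7), (17, 0), (17, 1), (17, 6), (17, 7), (19, 0), (19, 7), (22, 0), (22, 7), (25, 0), (25, 7), (28, 0), (28, 7), (30, 0), (30, 1), (30, 6), (30, 7)]
Holes: [(1, 0), (1, 1), (1, 6), (1, 7), (3, 0), (3, 7), (6, 0), (6, 7), (9, 0), (9, 7), (12, 0), (12, 7), (14, 0), (14, 1), (14, 6), (14, 7), (17, 0), (17, 1), (17, 6), (17, 7), (19, 0), (19, 7), (22, 0), (22, 7), (25, 0), (25, 7), (28, 0), (28, 7), (30, 0), (30, 1), (30, 6), (30, 7)]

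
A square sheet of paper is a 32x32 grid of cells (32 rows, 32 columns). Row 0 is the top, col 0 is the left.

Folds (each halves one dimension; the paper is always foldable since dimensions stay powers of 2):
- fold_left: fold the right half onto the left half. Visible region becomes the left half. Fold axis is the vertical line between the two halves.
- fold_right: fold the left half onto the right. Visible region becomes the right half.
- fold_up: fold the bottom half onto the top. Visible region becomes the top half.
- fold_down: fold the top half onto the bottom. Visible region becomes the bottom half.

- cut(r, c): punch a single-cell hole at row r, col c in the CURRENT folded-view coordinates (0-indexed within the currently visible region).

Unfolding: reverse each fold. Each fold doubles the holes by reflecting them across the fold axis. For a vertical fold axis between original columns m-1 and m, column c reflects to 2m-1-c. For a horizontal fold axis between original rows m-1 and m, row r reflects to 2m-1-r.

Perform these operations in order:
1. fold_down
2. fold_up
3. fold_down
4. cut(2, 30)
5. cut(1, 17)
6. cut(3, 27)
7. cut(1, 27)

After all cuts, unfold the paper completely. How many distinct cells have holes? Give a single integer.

Answer: 32

Derivation:
Op 1 fold_down: fold axis h@16; visible region now rows[16,32) x cols[0,32) = 16x32
Op 2 fold_up: fold axis h@24; visible region now rows[16,24) x cols[0,32) = 8x32
Op 3 fold_down: fold axis h@20; visible region now rows[20,24) x cols[0,32) = 4x32
Op 4 cut(2, 30): punch at orig (22,30); cuts so far [(22, 30)]; region rows[20,24) x cols[0,32) = 4x32
Op 5 cut(1, 17): punch at orig (21,17); cuts so far [(21, 17), (22, 30)]; region rows[20,24) x cols[0,32) = 4x32
Op 6 cut(3, 27): punch at orig (23,27); cuts so far [(21, 17), (22, 30), (23, 27)]; region rows[20,24) x cols[0,32) = 4x32
Op 7 cut(1, 27): punch at orig (21,27); cuts so far [(21, 17), (21, 27), (22, 30), (23, 27)]; region rows[20,24) x cols[0,32) = 4x32
Unfold 1 (reflect across h@20): 8 holes -> [(16, 27), (17, 30), (18, 17), (18, 27), (21, 17), (21, 27), (22, 30), (23, 27)]
Unfold 2 (reflect across h@24): 16 holes -> [(16, 27), (17, 30), (18, 17), (18, 27), (21, 17), (21, 27), (22, 30), (23, 27), (24, 27), (25, 30), (26, 17), (26, 27), (29, 17), (29, 27), (30, 30), (31, 27)]
Unfold 3 (reflect across h@16): 32 holes -> [(0, 27), (1, 30), (2, 17), (2, 27), (5, 17), (5, 27), (6, 30), (7, 27), (8, 27), (9, 30), (10, 17), (10, 27), (13, 17), (13, 27), (14, 30), (15, 27), (16, 27), (17, 30), (18, 17), (18, 27), (21, 17), (21, 27), (22, 30), (23, 27), (24, 27), (25, 30), (26, 17), (26, 27), (29, 17), (29, 27), (30, 30), (31, 27)]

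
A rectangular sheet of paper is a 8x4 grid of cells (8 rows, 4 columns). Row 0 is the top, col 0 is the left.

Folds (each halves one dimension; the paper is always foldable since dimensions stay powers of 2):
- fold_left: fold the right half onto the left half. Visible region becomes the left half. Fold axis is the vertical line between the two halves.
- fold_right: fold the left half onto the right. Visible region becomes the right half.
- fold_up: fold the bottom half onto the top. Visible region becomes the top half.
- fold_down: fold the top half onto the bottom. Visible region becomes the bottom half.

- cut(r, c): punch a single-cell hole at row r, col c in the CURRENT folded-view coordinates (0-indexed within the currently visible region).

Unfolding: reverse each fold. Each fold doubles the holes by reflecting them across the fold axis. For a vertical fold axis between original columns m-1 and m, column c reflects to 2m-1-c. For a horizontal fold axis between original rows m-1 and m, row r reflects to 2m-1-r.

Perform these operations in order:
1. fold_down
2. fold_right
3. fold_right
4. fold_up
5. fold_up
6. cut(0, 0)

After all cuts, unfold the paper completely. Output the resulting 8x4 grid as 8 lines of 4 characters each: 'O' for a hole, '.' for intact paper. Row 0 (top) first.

Op 1 fold_down: fold axis h@4; visible region now rows[4,8) x cols[0,4) = 4x4
Op 2 fold_right: fold axis v@2; visible region now rows[4,8) x cols[2,4) = 4x2
Op 3 fold_right: fold axis v@3; visible region now rows[4,8) x cols[3,4) = 4x1
Op 4 fold_up: fold axis h@6; visible region now rows[4,6) x cols[3,4) = 2x1
Op 5 fold_up: fold axis h@5; visible region now rows[4,5) x cols[3,4) = 1x1
Op 6 cut(0, 0): punch at orig (4,3); cuts so far [(4, 3)]; region rows[4,5) x cols[3,4) = 1x1
Unfold 1 (reflect across h@5): 2 holes -> [(4, 3), (5, 3)]
Unfold 2 (reflect across h@6): 4 holes -> [(4, 3), (5, 3), (6, 3), (7, 3)]
Unfold 3 (reflect across v@3): 8 holes -> [(4, 2), (4, 3), (5, 2), (5, 3), (6, 2), (6, 3), (7, 2), (7, 3)]
Unfold 4 (reflect across v@2): 16 holes -> [(4, 0), (4, 1), (4, 2), (4, 3), (5, 0), (5, 1), (5, 2), (5, 3), (6, 0), (6, 1), (6, 2), (6, 3), (7, 0), (7, 1), (7, 2), (7, 3)]
Unfold 5 (reflect across h@4): 32 holes -> [(0, 0), (0, 1), (0, 2), (0, 3), (1, 0), (1, 1), (1, 2), (1, 3), (2, 0), (2, 1), (2, 2), (2, 3), (3, 0), (3, 1), (3, 2), (3, 3), (4, 0), (4, 1), (4, 2), (4, 3), (5, 0), (5, 1), (5, 2), (5, 3), (6, 0), (6, 1), (6, 2), (6, 3), (7, 0), (7, 1), (7, 2), (7, 3)]

Answer: OOOO
OOOO
OOOO
OOOO
OOOO
OOOO
OOOO
OOOO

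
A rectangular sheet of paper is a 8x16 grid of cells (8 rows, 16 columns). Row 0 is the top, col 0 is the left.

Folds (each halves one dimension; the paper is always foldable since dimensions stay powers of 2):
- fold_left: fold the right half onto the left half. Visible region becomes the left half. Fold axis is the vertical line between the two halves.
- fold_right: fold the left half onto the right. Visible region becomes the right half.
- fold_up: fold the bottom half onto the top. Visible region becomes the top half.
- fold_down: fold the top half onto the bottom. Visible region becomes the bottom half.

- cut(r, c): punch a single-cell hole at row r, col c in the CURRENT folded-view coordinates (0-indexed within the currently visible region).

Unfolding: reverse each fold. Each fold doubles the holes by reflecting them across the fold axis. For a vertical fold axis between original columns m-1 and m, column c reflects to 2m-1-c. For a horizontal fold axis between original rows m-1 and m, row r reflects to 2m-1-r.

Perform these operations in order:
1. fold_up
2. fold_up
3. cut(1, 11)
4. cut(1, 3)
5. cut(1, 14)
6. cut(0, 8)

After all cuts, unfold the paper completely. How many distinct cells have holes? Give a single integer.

Answer: 16

Derivation:
Op 1 fold_up: fold axis h@4; visible region now rows[0,4) x cols[0,16) = 4x16
Op 2 fold_up: fold axis h@2; visible region now rows[0,2) x cols[0,16) = 2x16
Op 3 cut(1, 11): punch at orig (1,11); cuts so far [(1, 11)]; region rows[0,2) x cols[0,16) = 2x16
Op 4 cut(1, 3): punch at orig (1,3); cuts so far [(1, 3), (1, 11)]; region rows[0,2) x cols[0,16) = 2x16
Op 5 cut(1, 14): punch at orig (1,14); cuts so far [(1, 3), (1, 11), (1, 14)]; region rows[0,2) x cols[0,16) = 2x16
Op 6 cut(0, 8): punch at orig (0,8); cuts so far [(0, 8), (1, 3), (1, 11), (1, 14)]; region rows[0,2) x cols[0,16) = 2x16
Unfold 1 (reflect across h@2): 8 holes -> [(0, 8), (1, 3), (1, 11), (1, 14), (2, 3), (2, 11), (2, 14), (3, 8)]
Unfold 2 (reflect across h@4): 16 holes -> [(0, 8), (1, 3), (1, 11), (1, 14), (2, 3), (2, 11), (2, 14), (3, 8), (4, 8), (5, 3), (5, 11), (5, 14), (6, 3), (6, 11), (6, 14), (7, 8)]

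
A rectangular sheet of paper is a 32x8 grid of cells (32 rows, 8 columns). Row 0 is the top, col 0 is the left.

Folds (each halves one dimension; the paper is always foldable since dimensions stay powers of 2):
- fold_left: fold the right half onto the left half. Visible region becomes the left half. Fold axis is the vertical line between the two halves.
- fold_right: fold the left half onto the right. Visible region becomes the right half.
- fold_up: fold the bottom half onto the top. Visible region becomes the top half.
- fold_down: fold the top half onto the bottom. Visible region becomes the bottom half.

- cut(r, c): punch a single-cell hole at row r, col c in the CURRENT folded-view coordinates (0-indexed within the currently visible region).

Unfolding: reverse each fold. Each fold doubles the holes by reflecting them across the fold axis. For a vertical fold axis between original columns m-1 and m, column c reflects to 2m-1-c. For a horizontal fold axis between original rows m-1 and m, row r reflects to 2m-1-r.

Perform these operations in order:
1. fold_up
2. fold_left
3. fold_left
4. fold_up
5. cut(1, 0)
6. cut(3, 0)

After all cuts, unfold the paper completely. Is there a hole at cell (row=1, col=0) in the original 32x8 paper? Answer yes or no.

Answer: yes

Derivation:
Op 1 fold_up: fold axis h@16; visible region now rows[0,16) x cols[0,8) = 16x8
Op 2 fold_left: fold axis v@4; visible region now rows[0,16) x cols[0,4) = 16x4
Op 3 fold_left: fold axis v@2; visible region now rows[0,16) x cols[0,2) = 16x2
Op 4 fold_up: fold axis h@8; visible region now rows[0,8) x cols[0,2) = 8x2
Op 5 cut(1, 0): punch at orig (1,0); cuts so far [(1, 0)]; region rows[0,8) x cols[0,2) = 8x2
Op 6 cut(3, 0): punch at orig (3,0); cuts so far [(1, 0), (3, 0)]; region rows[0,8) x cols[0,2) = 8x2
Unfold 1 (reflect across h@8): 4 holes -> [(1, 0), (3, 0), (12, 0), (14, 0)]
Unfold 2 (reflect across v@2): 8 holes -> [(1, 0), (1, 3), (3, 0), (3, 3), (12, 0), (12, 3), (14, 0), (14, 3)]
Unfold 3 (reflect across v@4): 16 holes -> [(1, 0), (1, 3), (1, 4), (1, 7), (3, 0), (3, 3), (3, 4), (3, 7), (12, 0), (12, 3), (12, 4), (12, 7), (14, 0), (14, 3), (14, 4), (14, 7)]
Unfold 4 (reflect across h@16): 32 holes -> [(1, 0), (1, 3), (1, 4), (1, 7), (3, 0), (3, 3), (3, 4), (3, 7), (12, 0), (12, 3), (12, 4), (12, 7), (14, 0), (14, 3), (14, 4), (14, 7), (17, 0), (17, 3), (17, 4), (17, 7), (19, 0), (19, 3), (19, 4), (19, 7), (28, 0), (28, 3), (28, 4), (28, 7), (30, 0), (30, 3), (30, 4), (30, 7)]
Holes: [(1, 0), (1, 3), (1, 4), (1, 7), (3, 0), (3, 3), (3, 4), (3, 7), (12, 0), (12, 3), (12, 4), (12, 7), (14, 0), (14, 3), (14, 4), (14, 7), (17, 0), (17, 3), (17, 4), (17, 7), (19, 0), (19, 3), (19, 4), (19, 7), (28, 0), (28, 3), (28, 4), (28, 7), (30, 0), (30, 3), (30, 4), (30, 7)]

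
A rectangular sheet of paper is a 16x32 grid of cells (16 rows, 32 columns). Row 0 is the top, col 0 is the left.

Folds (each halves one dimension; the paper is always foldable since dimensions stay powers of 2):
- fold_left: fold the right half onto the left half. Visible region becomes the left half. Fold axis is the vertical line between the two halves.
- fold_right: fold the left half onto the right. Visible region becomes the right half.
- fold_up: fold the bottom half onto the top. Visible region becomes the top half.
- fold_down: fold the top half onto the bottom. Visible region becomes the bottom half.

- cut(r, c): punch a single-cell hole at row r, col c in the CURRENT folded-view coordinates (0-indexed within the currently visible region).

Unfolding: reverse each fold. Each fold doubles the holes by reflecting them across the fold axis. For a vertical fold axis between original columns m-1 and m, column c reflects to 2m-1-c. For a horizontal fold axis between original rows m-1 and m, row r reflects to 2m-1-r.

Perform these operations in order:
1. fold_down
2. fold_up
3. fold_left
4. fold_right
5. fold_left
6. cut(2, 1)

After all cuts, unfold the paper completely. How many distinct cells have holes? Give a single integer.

Op 1 fold_down: fold axis h@8; visible region now rows[8,16) x cols[0,32) = 8x32
Op 2 fold_up: fold axis h@12; visible region now rows[8,12) x cols[0,32) = 4x32
Op 3 fold_left: fold axis v@16; visible region now rows[8,12) x cols[0,16) = 4x16
Op 4 fold_right: fold axis v@8; visible region now rows[8,12) x cols[8,16) = 4x8
Op 5 fold_left: fold axis v@12; visible region now rows[8,12) x cols[8,12) = 4x4
Op 6 cut(2, 1): punch at orig (10,9); cuts so far [(10, 9)]; region rows[8,12) x cols[8,12) = 4x4
Unfold 1 (reflect across v@12): 2 holes -> [(10, 9), (10, 14)]
Unfold 2 (reflect across v@8): 4 holes -> [(10, 1), (10, 6), (10, 9), (10, 14)]
Unfold 3 (reflect across v@16): 8 holes -> [(10, 1), (10, 6), (10, 9), (10, 14), (10, 17), (10, 22), (10, 25), (10, 30)]
Unfold 4 (reflect across h@12): 16 holes -> [(10, 1), (10, 6), (10, 9), (10, 14), (10, 17), (10, 22), (10, 25), (10, 30), (13, 1), (13, 6), (13, 9), (13, 14), (13, 17), (13, 22), (13, 25), (13, 30)]
Unfold 5 (reflect across h@8): 32 holes -> [(2, 1), (2, 6), (2, 9), (2, 14), (2, 17), (2, 22), (2, 25), (2, 30), (5, 1), (5, 6), (5, 9), (5, 14), (5, 17), (5, 22), (5, 25), (5, 30), (10, 1), (10, 6), (10, 9), (10, 14), (10, 17), (10, 22), (10, 25), (10, 30), (13, 1), (13, 6), (13, 9), (13, 14), (13, 17), (13, 22), (13, 25), (13, 30)]

Answer: 32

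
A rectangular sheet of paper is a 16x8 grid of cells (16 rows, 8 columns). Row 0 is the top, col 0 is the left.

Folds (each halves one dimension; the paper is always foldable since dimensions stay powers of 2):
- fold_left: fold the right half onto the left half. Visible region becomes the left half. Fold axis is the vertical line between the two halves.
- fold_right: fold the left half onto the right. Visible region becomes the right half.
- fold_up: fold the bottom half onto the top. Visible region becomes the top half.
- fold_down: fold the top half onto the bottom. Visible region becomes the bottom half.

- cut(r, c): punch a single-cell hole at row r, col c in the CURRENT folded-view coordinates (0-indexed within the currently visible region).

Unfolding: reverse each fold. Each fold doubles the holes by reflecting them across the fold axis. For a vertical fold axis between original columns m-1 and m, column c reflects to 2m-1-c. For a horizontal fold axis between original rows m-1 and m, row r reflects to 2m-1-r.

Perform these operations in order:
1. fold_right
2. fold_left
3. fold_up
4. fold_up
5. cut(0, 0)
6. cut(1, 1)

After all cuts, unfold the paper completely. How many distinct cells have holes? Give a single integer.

Answer: 32

Derivation:
Op 1 fold_right: fold axis v@4; visible region now rows[0,16) x cols[4,8) = 16x4
Op 2 fold_left: fold axis v@6; visible region now rows[0,16) x cols[4,6) = 16x2
Op 3 fold_up: fold axis h@8; visible region now rows[0,8) x cols[4,6) = 8x2
Op 4 fold_up: fold axis h@4; visible region now rows[0,4) x cols[4,6) = 4x2
Op 5 cut(0, 0): punch at orig (0,4); cuts so far [(0, 4)]; region rows[0,4) x cols[4,6) = 4x2
Op 6 cut(1, 1): punch at orig (1,5); cuts so far [(0, 4), (1, 5)]; region rows[0,4) x cols[4,6) = 4x2
Unfold 1 (reflect across h@4): 4 holes -> [(0, 4), (1, 5), (6, 5), (7, 4)]
Unfold 2 (reflect across h@8): 8 holes -> [(0, 4), (1, 5), (6, 5), (7, 4), (8, 4), (9, 5), (14, 5), (15, 4)]
Unfold 3 (reflect across v@6): 16 holes -> [(0, 4), (0, 7), (1, 5), (1, 6), (6, 5), (6, 6), (7, 4), (7, 7), (8, 4), (8, 7), (9, 5), (9, 6), (14, 5), (14, 6), (15, 4), (15, 7)]
Unfold 4 (reflect across v@4): 32 holes -> [(0, 0), (0, 3), (0, 4), (0, 7), (1, 1), (1, 2), (1, 5), (1, 6), (6, 1), (6, 2), (6, 5), (6, 6), (7, 0), (7, 3), (7, 4), (7, 7), (8, 0), (8, 3), (8, 4), (8, 7), (9, 1), (9, 2), (9, 5), (9, 6), (14, 1), (14, 2), (14, 5), (14, 6), (15, 0), (15, 3), (15, 4), (15, 7)]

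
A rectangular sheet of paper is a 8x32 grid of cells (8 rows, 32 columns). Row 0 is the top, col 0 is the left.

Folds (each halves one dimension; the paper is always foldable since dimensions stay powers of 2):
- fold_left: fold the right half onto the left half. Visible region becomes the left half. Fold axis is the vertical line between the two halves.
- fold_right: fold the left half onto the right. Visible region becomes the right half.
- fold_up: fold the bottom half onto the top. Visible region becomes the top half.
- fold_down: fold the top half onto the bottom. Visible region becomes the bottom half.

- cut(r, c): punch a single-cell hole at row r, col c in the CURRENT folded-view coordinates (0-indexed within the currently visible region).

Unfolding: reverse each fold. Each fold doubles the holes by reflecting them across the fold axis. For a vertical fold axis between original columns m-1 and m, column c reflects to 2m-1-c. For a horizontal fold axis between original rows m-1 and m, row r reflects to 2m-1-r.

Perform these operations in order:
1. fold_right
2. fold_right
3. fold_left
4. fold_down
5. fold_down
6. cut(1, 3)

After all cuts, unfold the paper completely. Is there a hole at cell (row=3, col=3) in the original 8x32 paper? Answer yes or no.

Answer: yes

Derivation:
Op 1 fold_right: fold axis v@16; visible region now rows[0,8) x cols[16,32) = 8x16
Op 2 fold_right: fold axis v@24; visible region now rows[0,8) x cols[24,32) = 8x8
Op 3 fold_left: fold axis v@28; visible region now rows[0,8) x cols[24,28) = 8x4
Op 4 fold_down: fold axis h@4; visible region now rows[4,8) x cols[24,28) = 4x4
Op 5 fold_down: fold axis h@6; visible region now rows[6,8) x cols[24,28) = 2x4
Op 6 cut(1, 3): punch at orig (7,27); cuts so far [(7, 27)]; region rows[6,8) x cols[24,28) = 2x4
Unfold 1 (reflect across h@6): 2 holes -> [(4, 27), (7, 27)]
Unfold 2 (reflect across h@4): 4 holes -> [(0, 27), (3, 27), (4, 27), (7, 27)]
Unfold 3 (reflect across v@28): 8 holes -> [(0, 27), (0, 28), (3, 27), (3, 28), (4, 27), (4, 28), (7, 27), (7, 28)]
Unfold 4 (reflect across v@24): 16 holes -> [(0, 19), (0, 20), (0, 27), (0, 28), (3, 19), (3, 20), (3, 27), (3, 28), (4, 19), (4, 20), (4, 27), (4, 28), (7, 19), (7, 20), (7, 27), (7, 28)]
Unfold 5 (reflect across v@16): 32 holes -> [(0, 3), (0, 4), (0, 11), (0, 12), (0, 19), (0, 20), (0, 27), (0, 28), (3, 3), (3, 4), (3, 11), (3, 12), (3, 19), (3, 20), (3, 27), (3, 28), (4, 3), (4, 4), (4, 11), (4, 12), (4, 19), (4, 20), (4, 27), (4, 28), (7, 3), (7, 4), (7, 11), (7, 12), (7, 19), (7, 20), (7, 27), (7, 28)]
Holes: [(0, 3), (0, 4), (0, 11), (0, 12), (0, 19), (0, 20), (0, 27), (0, 28), (3, 3), (3, 4), (3, 11), (3, 12), (3, 19), (3, 20), (3, 27), (3, 28), (4, 3), (4, 4), (4, 11), (4, 12), (4, 19), (4, 20), (4, 27), (4, 28), (7, 3), (7, 4), (7, 11), (7, 12), (7, 19), (7, 20), (7, 27), (7, 28)]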